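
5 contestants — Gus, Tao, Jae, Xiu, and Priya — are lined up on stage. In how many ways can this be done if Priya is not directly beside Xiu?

Of the 5! = 120 arrangements, those with Priya and Xiu adjacent number 2 × 4! = 48 (treat the pair as a block with 2 internal orders).
So 120 − 48 = 72 arrangements keep them apart.

72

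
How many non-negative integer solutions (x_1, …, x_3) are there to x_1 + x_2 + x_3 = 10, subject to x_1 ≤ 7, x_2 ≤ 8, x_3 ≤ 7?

Ignoring the caps, the number of non-negative solutions to x_1+…+x_3 = 10 is C(12,2) = 66.
Subtract solutions that violate a single cap (substitute x_i' = x_i − (cap_i+1)): x_1 ≥ 8 gives C(4,2) = 6; x_2 ≥ 9 gives C(3,2) = 3; x_3 ≥ 8 gives C(4,2) = 6. Together 15.
No two caps can be exceeded simultaneously, so the pair terms are all 0.
By inclusion–exclusion the count is 66 − 15 + 0 = 51.

51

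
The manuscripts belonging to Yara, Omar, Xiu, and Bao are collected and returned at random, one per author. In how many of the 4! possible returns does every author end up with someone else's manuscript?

This is the derangement count D_4: permutations of 4 items with no fixed point.
By inclusion–exclusion this is Σ_{j=0}^{4} (−1)^j C(4,j)·(4−j)!.
Computing: 24 − 24 + 12 − 4 + 1 = 9.

9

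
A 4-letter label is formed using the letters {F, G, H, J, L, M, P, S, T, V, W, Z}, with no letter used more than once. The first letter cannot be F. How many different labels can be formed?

10890

The first letter has 12−1 = 11 choices (anything except F).
The remaining 3 letters are filled from the other 11 symbols without repetition: 11 × 10 × 9 = 990.
Total: 11 × 990 = 10890.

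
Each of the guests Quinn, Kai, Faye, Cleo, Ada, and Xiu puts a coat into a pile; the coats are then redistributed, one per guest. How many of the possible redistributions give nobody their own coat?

Count assignments avoiding every fixed point. For any j of the 6 guests fixed to their own coat, the other 6−j can be arranged in (6−j)! ways.
By inclusion–exclusion this is Σ_{j=0}^{6} (−1)^j C(6,j)·(6−j)!.
Computing: 720 − 720 + 360 − 120 + 30 − 6 + 1 = 265.

265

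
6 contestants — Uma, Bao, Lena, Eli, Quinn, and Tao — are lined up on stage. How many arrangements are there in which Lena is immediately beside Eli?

240

Place the 4 others and the Lena-Eli pair as 5 objects in a line; the pair has 2 internal arrangements.
So the count is 2·(5)! = 240.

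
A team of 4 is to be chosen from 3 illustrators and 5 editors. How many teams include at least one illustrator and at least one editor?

Unrestricted: C(8,4) = 70 ways to pick any 4 of the 8.
Subtract selections that omit an entire group: no illustrators → C(5,4) = 5; no editors → C(3,4) = 0.
Both groups omitted at once is impossible, so 70 − 5 = 65.

65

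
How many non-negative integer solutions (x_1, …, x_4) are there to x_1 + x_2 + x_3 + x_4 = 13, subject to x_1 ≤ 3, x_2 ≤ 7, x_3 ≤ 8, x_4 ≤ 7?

202

Without the upper bounds there are C(16,3) = 560 ways to split 13 among 4 variables.
Subtract solutions that violate a single cap (substitute x_i' = x_i − (cap_i+1)): x_1 ≥ 4 gives C(12,3) = 220; x_2 ≥ 8 gives C(8,3) = 56; x_3 ≥ 9 gives C(7,3) = 35; x_4 ≥ 8 gives C(8,3) = 56. Together 367.
Add back pairs where two caps are both exceeded: 4 + 1 + 4 + 0 + 0 + 0 = 9.
By inclusion–exclusion the count is 560 − 367 + 9 = 202.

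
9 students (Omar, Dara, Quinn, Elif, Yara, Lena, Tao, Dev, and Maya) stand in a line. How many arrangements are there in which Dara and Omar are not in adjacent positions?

282240

Of the 9! = 362880 arrangements, those with Dara and Omar adjacent number 2 × 8! = 80640 (treat the pair as a block with 2 internal orders).
So 362880 − 80640 = 282240 arrangements keep them apart.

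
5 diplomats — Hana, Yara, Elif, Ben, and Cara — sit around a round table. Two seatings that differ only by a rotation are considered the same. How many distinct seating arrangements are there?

24

Around a circle, 5 distinct people have 5!/5 = (4)! = 24 rotationally distinct seatings.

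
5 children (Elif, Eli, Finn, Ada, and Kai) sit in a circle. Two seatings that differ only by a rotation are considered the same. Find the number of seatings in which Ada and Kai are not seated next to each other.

12

Without the restriction there are (4)! = 24 seatings.
Those with Ada next to Kai: fuse the pair into one unit and seat 4 units around a circle — 2·(3)! = 12.
Subtracting, 24 − 12 = 12.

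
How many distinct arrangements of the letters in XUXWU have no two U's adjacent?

There are 5!/(2!·2!) = 30 arrangements of XUXWU in total.
Arrangements with the U's together: treat UU as one letter, giving (4)!/(2!) = 12.
Hence 30 − 12 = 18.

18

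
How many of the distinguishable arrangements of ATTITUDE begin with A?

Fix A in the first position and arrange the remaining 7 letters.
Those 7 letters have T appearing 3 times, giving (7)!/(3!) = 840.

840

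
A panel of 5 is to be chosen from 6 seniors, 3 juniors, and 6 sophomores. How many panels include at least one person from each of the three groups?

With no constraint there are C(15,5) = 3003 possible selections.
Selections missing a whole group: no seniors → C(9,5) = 126; no juniors → C(12,5) = 792; no sophomores → C(9,5) = 126.
Add back selections omitting two groups (i.e. drawn from a single group): C(6,5) + C(3,5) + C(6,5) = 12.
By inclusion–exclusion: 3003 − 1044 + 12 = 1971.

1971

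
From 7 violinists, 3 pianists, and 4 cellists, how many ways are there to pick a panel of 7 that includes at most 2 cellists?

2472

Split by how many cellists are chosen (0 through 2).
Sum: C(4,0)·C(10,7) + C(4,1)·C(10,6) + C(4,2)·C(10,5) = 120 + 840 + 1512 = 2472.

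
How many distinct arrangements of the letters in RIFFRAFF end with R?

Fix R in the last position and arrange the remaining 7 letters.
Those 7 letters have F appearing 4 times, giving (7)!/(4!) = 210.

210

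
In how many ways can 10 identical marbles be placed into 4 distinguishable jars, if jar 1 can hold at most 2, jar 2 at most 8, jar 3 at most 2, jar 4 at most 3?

Without the upper bounds there are C(13,3) = 286 ways to split 10 among 4 jars.
Subtract solutions that violate a single cap (substitute x_i' = x_i − (cap_i+1)): x_1 ≥ 3 gives C(10,3) = 120; x_2 ≥ 9 gives C(4,3) = 4; x_3 ≥ 3 gives C(10,3) = 120; x_4 ≥ 4 gives C(9,3) = 84. Together 328.
Add back pairs where two caps are both exceeded: 0 + 35 + 20 + 0 + 0 + 20 = 75.
Subtract triples: 0 + 0 + 1 + 0 = 1.
By inclusion–exclusion the count is 286 − 328 + 75 − 1 = 32.

32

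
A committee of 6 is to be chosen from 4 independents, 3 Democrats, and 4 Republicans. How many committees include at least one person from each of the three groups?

Unrestricted: C(11,6) = 462 ways to pick any 6 of the 11.
Selections missing a whole group: no independents → C(7,6) = 7; no Democrats → C(8,6) = 28; no Republicans → C(7,6) = 7.
Add back selections omitting two groups (i.e. drawn from a single group): C(4,6) + C(3,6) + C(4,6) = 0.
By inclusion–exclusion: 462 − 42 + 0 = 420.

420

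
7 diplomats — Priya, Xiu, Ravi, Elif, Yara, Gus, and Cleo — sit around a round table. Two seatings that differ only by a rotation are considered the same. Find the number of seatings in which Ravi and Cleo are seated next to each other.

240

Treat {Ravi, Cleo} as one unit (2 internal orders) and seat the resulting 6 units around the table: (5)! circular arrangements.
So 2 × (5)! = 2 × 120 = 240.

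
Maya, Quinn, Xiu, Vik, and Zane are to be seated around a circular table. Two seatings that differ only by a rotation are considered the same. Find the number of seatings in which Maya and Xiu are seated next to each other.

Treat {Maya, Xiu} as one unit (2 internal orders) and seat the resulting 4 units around the table: (3)! circular arrangements.
So 2 × (3)! = 2 × 6 = 12.

12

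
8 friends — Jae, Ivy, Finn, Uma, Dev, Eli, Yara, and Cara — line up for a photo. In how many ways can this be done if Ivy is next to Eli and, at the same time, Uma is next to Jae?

Treat {Ivy,Eli} as one block (2 orders) and {Uma,Jae} as another (2 orders).
That leaves 6 units to arrange: 2 × 2 × 6! = 4 × 720 = 2880.

2880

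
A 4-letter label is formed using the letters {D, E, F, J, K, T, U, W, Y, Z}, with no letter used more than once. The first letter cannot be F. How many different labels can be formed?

The first letter has 10−1 = 9 choices (anything except F).
The remaining 3 letters are filled from the other 9 symbols without repetition: 9 × 8 × 7 = 504.
Total: 9 × 504 = 4536.

4536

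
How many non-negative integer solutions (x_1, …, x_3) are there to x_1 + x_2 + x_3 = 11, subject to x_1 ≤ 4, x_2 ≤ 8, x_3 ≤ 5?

24

By stars and bars, unrestricted non-negative solutions to x_1+…+x_3 = 11 number C(11+2,2) = 78.
Subtract solutions that violate a single cap (substitute x_i' = x_i − (cap_i+1)): x_1 ≥ 5 gives C(8,2) = 28; x_2 ≥ 9 gives C(4,2) = 6; x_3 ≥ 6 gives C(7,2) = 21. Together 55.
Add back pairs where two caps are both exceeded: 0 + 1 + 0 = 1.
By inclusion–exclusion the count is 78 − 55 + 1 = 24.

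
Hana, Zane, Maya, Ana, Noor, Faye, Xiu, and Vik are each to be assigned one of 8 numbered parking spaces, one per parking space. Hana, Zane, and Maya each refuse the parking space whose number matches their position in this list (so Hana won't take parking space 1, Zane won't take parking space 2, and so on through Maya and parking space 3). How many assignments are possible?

27240

Let Aᵢ (for i ∈ {1, 2, 3}) be the placements that put person i in their forbidden parking space. Any j of these fix j positions, leaving (8−j)! ways to fill the rest, and there are C(3,j) ways to pick which j.
By inclusion–exclusion, the number of valid placements is Σ_{j=0}^{3} (−1)^j C(3,j)·(8−j)!.
Computing: 40320 − 15120 + 2160 − 120 = 27240.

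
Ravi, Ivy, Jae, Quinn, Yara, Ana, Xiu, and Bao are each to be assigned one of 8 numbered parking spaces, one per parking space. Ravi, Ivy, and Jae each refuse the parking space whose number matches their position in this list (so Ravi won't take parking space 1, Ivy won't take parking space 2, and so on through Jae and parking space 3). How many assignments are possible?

Let Aᵢ (for i ∈ {1, 2, 3}) be the placements that put person i in their forbidden parking space. Any j of these fix j positions, leaving (8−j)! ways to fill the rest, and there are C(3,j) ways to pick which j.
By inclusion–exclusion, the number of valid placements is Σ_{j=0}^{3} (−1)^j C(3,j)·(8−j)!.
Computing: 40320 − 15120 + 2160 − 120 = 27240.

27240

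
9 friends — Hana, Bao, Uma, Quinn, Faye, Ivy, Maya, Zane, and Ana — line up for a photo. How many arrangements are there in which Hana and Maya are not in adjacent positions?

Of the 9! = 362880 arrangements, those with Hana and Maya adjacent number 2 × 8! = 80640 (treat the pair as a block with 2 internal orders).
So 362880 − 80640 = 282240 arrangements keep them apart.

282240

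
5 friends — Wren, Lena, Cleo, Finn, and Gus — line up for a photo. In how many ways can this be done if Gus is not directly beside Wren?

72

There are 5! = 120 arrangements in all. If Gus and Wren are adjacent, merging them into one block gives 2·(4)! = 48 arrangements.
So 120 − 48 = 72 arrangements keep them apart.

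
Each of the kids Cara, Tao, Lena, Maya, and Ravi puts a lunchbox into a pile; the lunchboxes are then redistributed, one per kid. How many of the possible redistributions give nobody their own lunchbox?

This is the derangement count D_5: permutations of 5 items with no fixed point.
By inclusion–exclusion this is Σ_{j=0}^{5} (−1)^j C(5,j)·(5−j)!.
Computing: 120 − 120 + 60 − 20 + 5 − 1 = 44.

44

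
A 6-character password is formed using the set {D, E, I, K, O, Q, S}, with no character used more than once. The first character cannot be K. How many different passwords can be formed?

The first character has 7−1 = 6 choices (anything except K).
The remaining 5 characters are filled from the other 6 symbols without repetition: 6 × 5 × 4 × 3 × 2 = 720.
Total: 6 × 720 = 4320.

4320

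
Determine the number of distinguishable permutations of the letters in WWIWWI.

15

Letter multiplicities in WWIWWI: I×2, W×4.
Dividing 6! = 720 by 4!·2! = 48 for the repeated letters gives 15.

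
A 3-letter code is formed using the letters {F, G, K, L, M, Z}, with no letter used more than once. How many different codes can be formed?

120

With no repetition, fill the 3 letters in order: 6 choices, then 5, down to 4.
6 × 5 × 4 = 120.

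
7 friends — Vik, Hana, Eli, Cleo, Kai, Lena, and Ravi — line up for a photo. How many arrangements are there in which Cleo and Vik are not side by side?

There are 7! = 5040 arrangements in all. If Cleo and Vik are adjacent, merging them into one block gives 2·(6)! = 1440 arrangements.
So 5040 − 1440 = 3600 arrangements keep them apart.

3600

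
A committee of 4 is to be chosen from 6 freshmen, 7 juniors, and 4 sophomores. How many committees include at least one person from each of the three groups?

1176

Unrestricted: C(17,4) = 2380 ways to pick any 4 of the 17.
Subtract selections that omit an entire group: no freshmen → C(11,4) = 330; no juniors → C(10,4) = 210; no sophomores → C(13,4) = 715.
Add back selections omitting two groups (i.e. drawn from a single group): C(6,4) + C(7,4) + C(4,4) = 51.
By inclusion–exclusion: 2380 − 1255 + 51 = 1176.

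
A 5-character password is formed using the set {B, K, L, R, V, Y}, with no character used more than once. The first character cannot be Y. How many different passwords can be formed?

The first character has 6−1 = 5 choices (anything except Y).
The remaining 4 characters are filled from the other 5 symbols without repetition: 5 × 4 × 3 × 2 = 120.
Total: 5 × 120 = 600.

600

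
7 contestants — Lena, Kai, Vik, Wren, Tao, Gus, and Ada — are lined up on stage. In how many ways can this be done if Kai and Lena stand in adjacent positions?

Place the 5 others and the Kai-Lena pair as 6 objects in a line; the pair has 2 internal arrangements.
So the count is 2·(6)! = 1440.

1440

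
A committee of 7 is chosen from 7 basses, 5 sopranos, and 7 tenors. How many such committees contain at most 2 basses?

Split by how many basses are chosen (0 through 2).
Sum: C(7,0)·C(12,7) + C(7,1)·C(12,6) + C(7,2)·C(12,5) = 792 + 6468 + 16632 = 23892.

23892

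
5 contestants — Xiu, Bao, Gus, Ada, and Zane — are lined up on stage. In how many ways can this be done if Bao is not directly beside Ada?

72

There are 5! = 120 arrangements in all. If Bao and Ada are adjacent, merging them into one block gives 2·(4)! = 48 arrangements.
Complementary counting: 120 − 48 = 72.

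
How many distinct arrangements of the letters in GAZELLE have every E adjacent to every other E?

Treat the 2 copies of E as a single block. The multiset to arrange is then {EE, A, G, L, L, Z}, 6 items in all.
That gives (6)!/(2!) = 360 arrangements.

360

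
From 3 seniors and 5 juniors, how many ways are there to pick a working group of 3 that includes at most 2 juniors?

46

Split by how many juniors are chosen (0 through 2).
Sum: C(5,0)·C(3,3) + C(5,1)·C(3,2) + C(5,2)·C(3,1) = 1 + 15 + 30 = 46.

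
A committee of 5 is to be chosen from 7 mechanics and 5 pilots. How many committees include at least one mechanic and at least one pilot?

Total 5-person selections from all 12: C(12,5) = 792.
Selections missing a whole group: no mechanics → C(5,5) = 1; no pilots → C(7,5) = 21.
Both groups omitted at once is impossible, so 792 − 22 = 770.

770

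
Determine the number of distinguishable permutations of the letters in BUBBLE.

120

The 6 letters of BUBBLE have repeats: B appearing 3 times.
So there are 6! / (3!) = 120 distinguishable arrangements.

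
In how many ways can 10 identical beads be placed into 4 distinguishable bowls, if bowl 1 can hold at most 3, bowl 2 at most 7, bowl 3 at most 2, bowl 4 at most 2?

Ignoring the caps, the number of non-negative solutions to x_1+…+x_4 = 10 is C(13,3) = 286.
Subtract solutions that violate a single cap (substitute x_i' = x_i − (cap_i+1)): x_1 ≥ 4 gives C(9,3) = 84; x_2 ≥ 8 gives C(5,3) = 10; x_3 ≥ 3 gives C(10,3) = 120; x_4 ≥ 3 gives C(10,3) = 120. Together 334.
Add back pairs where two caps are both exceeded: 0 + 20 + 20 + 0 + 0 + 35 = 75.
Subtract triples: 0 + 0 + 1 + 0 = 1.
By inclusion–exclusion the count is 286 − 334 + 75 − 1 = 26.

26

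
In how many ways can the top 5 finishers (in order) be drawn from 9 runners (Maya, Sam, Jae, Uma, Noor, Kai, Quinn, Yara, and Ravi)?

15120

There are 9 choices for 1st place, 8 for 2nd, and so on down to 5 for position 5.
That gives 9 × 8 × 7 × 6 × 5 = 15120.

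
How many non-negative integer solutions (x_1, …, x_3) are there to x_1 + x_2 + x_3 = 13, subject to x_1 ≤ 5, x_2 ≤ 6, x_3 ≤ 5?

10

Without the upper bounds there are C(15,2) = 105 ways to split 13 among 3 variables.
Subtract solutions that violate a single cap (substitute x_i' = x_i − (cap_i+1)): x_1 ≥ 6 gives C(9,2) = 36; x_2 ≥ 7 gives C(8,2) = 28; x_3 ≥ 6 gives C(9,2) = 36. Together 100.
Add back pairs where two caps are both exceeded: 1 + 3 + 1 = 5.
By inclusion–exclusion the count is 105 − 100 + 5 = 10.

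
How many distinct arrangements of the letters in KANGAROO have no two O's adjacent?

Total arrangements of KANGAROO: 8!/(2!·2!) = 10080.
Arrangements with the O's together: treat OO as one letter, giving (7)!/(2!) = 2520.
Hence 10080 − 2520 = 7560.

7560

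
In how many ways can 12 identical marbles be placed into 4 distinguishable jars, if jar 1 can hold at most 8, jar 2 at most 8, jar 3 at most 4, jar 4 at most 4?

Without the upper bounds there are C(15,3) = 455 ways to split 12 among 4 jars.
Subtract solutions that violate a single cap (substitute x_i' = x_i − (cap_i+1)): x_1 ≥ 9 gives C(6,3) = 20; x_2 ≥ 9 gives C(6,3) = 20; x_3 ≥ 5 gives C(10,3) = 120; x_4 ≥ 5 gives C(10,3) = 120. Together 280.
Add back pairs where two caps are both exceeded: 0 + 0 + 0 + 0 + 0 + 10 = 10.
By inclusion–exclusion the count is 455 − 280 + 10 = 185.

185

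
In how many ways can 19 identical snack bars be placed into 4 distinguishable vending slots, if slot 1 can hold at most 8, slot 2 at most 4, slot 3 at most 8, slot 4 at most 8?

Ignoring the caps, the number of non-negative solutions to x_1+…+x_4 = 19 is C(22,3) = 1540.
Subtract solutions that violate a single cap (substitute x_i' = x_i − (cap_i+1)): x_1 ≥ 9 gives C(13,3) = 286; x_2 ≥ 5 gives C(17,3) = 680; x_3 ≥ 9 gives C(13,3) = 286; x_4 ≥ 9 gives C(13,3) = 286. Together 1538.
Add back pairs where two caps are both exceeded: 56 + 4 + 4 + 56 + 56 + 4 = 180.
By inclusion–exclusion the count is 1540 − 1538 + 180 = 182.

182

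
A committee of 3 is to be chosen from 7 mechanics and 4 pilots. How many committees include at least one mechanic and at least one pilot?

126

Unrestricted: C(11,3) = 165 ways to pick any 3 of the 11.
Selections missing a whole group: no mechanics → C(4,3) = 4; no pilots → C(7,3) = 35.
Both groups omitted at once is impossible, so 165 − 39 = 126.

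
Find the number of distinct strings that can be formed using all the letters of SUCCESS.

The 7 letters of SUCCESS have repeats: C appearing twice and S appearing 3 times.
So there are 7! / (3!·2!) = 420 distinguishable arrangements.

420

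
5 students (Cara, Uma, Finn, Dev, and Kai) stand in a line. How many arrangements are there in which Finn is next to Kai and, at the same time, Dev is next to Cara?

24

Treat {Finn,Kai} as one block (2 orders) and {Dev,Cara} as another (2 orders).
That leaves 3 units to arrange: 2 × 2 × 3! = 4 × 6 = 24.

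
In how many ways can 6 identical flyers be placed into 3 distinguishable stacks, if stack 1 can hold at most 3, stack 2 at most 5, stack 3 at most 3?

15

Without the upper bounds there are C(8,2) = 28 ways to split 6 among 3 stacks.
Subtract solutions that violate a single cap (substitute x_i' = x_i − (cap_i+1)): x_1 ≥ 4 gives C(4,2) = 6; x_2 ≥ 6 gives C(2,2) = 1; x_3 ≥ 4 gives C(4,2) = 6. Together 13.
No two caps can be exceeded simultaneously, so the pair terms are all 0.
By inclusion–exclusion the count is 28 − 13 + 0 = 15.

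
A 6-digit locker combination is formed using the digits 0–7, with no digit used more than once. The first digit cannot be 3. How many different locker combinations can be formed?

The first digit has 8−1 = 7 choices (anything except 3).
The remaining 5 digits are filled from the other 7 symbols without repetition: 7 × 6 × 5 × 4 × 3 = 2520.
Total: 7 × 2520 = 17640.

17640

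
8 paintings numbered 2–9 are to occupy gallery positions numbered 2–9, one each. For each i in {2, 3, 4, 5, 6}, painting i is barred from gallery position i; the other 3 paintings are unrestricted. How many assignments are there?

21234

Let Aᵢ (for 2 ≤ i ≤ 6) be the placements that put painting i in its forbidden gallery position. Any j of these fix j positions, leaving (8−j)! ways to fill the rest, and there are C(5,j) ways to pick which j.
By inclusion–exclusion, the number of valid placements is Σ_{j=0}^{5} (−1)^j C(5,j)·(8−j)!.
Computing: 40320 − 25200 + 7200 − 1200 + 120 − 6 = 21234.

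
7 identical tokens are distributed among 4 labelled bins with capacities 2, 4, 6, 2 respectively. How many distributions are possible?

By stars and bars, unrestricted non-negative solutions to x_1+…+x_4 = 7 number C(7+3,3) = 120.
Subtract solutions that violate a single cap (substitute x_i' = x_i − (cap_i+1)): x_1 ≥ 3 gives C(7,3) = 35; x_2 ≥ 5 gives C(5,3) = 10; x_3 ≥ 7 gives C(3,3) = 1; x_4 ≥ 3 gives C(7,3) = 35. Together 81.
Add back pairs where two caps are both exceeded: 0 + 0 + 4 + 0 + 0 + 0 = 4.
By inclusion–exclusion the count is 120 − 81 + 4 = 43.

43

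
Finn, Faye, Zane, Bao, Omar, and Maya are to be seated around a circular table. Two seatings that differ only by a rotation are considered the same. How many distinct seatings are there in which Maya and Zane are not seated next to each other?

72

All circular seatings of 6 people number (5)! = 120.
Those with Maya next to Zane: fuse the pair into one unit and seat 5 units around a circle — 2·(4)! = 48.
Subtracting, 120 − 48 = 72.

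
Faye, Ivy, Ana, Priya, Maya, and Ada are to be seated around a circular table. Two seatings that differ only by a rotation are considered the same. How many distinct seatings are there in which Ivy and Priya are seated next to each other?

Treat {Ivy, Priya} as one unit (2 internal orders) and seat the resulting 5 units around the table: (4)! circular arrangements.
So 2 × (4)! = 2 × 24 = 48.

48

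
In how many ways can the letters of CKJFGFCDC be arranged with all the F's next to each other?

Treat the 2 copies of F as a single block. The multiset to arrange is then {FF, C, C, C, D, G, J, K}, 8 items in all.
That gives (8)!/(3!) = 6720 arrangements.

6720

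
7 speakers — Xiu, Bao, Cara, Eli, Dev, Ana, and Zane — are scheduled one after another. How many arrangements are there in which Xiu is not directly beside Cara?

Of the 7! = 5040 arrangements, those with Xiu and Cara adjacent number 2 × 6! = 1440 (treat the pair as a block with 2 internal orders).
So 5040 − 1440 = 3600 arrangements keep them apart.

3600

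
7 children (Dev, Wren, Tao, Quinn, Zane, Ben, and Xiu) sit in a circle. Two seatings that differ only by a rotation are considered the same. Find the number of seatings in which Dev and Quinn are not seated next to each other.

480

All circular seatings of 7 people number (6)! = 720.
Seatings with Dev beside Quinn: treat them as a block with 2 internal orders, giving 2 × (5)! = 240.
Subtracting, 720 − 240 = 480.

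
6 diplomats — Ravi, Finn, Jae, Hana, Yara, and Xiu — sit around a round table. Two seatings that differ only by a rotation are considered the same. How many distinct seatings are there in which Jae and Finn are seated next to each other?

48

Glue Jae and Finn into a block (2 internal orders). Seating 5 units around a circle gives (4)! arrangements.
So 2 × (4)! = 2 × 24 = 48.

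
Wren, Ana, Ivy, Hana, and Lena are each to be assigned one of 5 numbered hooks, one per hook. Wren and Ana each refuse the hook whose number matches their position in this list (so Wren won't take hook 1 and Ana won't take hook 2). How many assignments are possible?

78

Let Aᵢ (for i ∈ {1, 2}) be the placements that put person i in their forbidden hook. Any j of these fix j positions, leaving (5−j)! ways to fill the rest, and there are C(2,j) ways to pick which j.
By inclusion–exclusion, the number of valid placements is Σ_{j=0}^{2} (−1)^j C(2,j)·(5−j)!.
Computing: 120 − 48 + 6 = 78.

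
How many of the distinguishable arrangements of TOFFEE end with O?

With the last slot taken by O, it remains to arrange the other 5 letters (TFFEE).
Those 5 letters have E appearing twice and F appearing twice, giving (5)!/(2!·2!) = 30.

30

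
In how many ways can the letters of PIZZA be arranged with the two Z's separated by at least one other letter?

Total arrangements of PIZZA: 5!/(2!) = 60.
If the two Z's are adjacent, glue them into one block, leaving 4 items to arrange: (4)! = 24 ways.
Hence 60 − 24 = 36.

36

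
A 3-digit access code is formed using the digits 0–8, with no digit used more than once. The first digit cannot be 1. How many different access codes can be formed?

The first digit has 9−1 = 8 choices (anything except 1).
The remaining 2 digits are filled from the other 8 symbols without repetition: 8 × 7 = 56.
Total: 8 × 56 = 448.

448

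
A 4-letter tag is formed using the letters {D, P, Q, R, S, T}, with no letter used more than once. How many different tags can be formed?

360

This is a permutation of 4 out of 6: P(6,4) = 6!/2!.
That product is 6 × 5 × 4 × 3 = 360.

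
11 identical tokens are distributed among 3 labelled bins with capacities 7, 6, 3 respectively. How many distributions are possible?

Without the upper bounds there are C(13,2) = 78 ways to split 11 among 3 bins.
Subtract solutions that violate a single cap (substitute x_i' = x_i − (cap_i+1)): x_1 ≥ 8 gives C(5,2) = 10; x_2 ≥ 7 gives C(6,2) = 15; x_3 ≥ 4 gives C(9,2) = 36. Together 61.
Add back pairs where two caps are both exceeded: 0 + 0 + 1 = 1.
By inclusion–exclusion the count is 78 − 61 + 1 = 18.

18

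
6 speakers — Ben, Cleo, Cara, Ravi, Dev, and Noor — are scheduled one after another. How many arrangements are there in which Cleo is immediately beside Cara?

240

Glue Cleo and Cara into one block (2 internal orders), leaving 5 units to arrange in a row.
So the count is 2·(5)! = 240.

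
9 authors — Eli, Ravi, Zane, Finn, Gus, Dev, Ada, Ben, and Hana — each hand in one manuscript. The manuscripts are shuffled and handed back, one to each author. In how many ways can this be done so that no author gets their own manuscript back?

Count assignments avoiding every fixed point. For any j of the 9 authors fixed to their own manuscript, the other 9−j can be arranged in (9−j)! ways.
By inclusion–exclusion this is Σ_{j=0}^{9} (−1)^j C(9,j)·(9−j)!.
Computing: 362880 − 362880 + 181440 − 60480 + 15120 − 3024 + 504 − 72 + 9 − 1 = 133496.

133496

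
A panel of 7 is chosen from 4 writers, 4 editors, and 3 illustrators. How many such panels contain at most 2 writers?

Split by how many writers are chosen (0 through 2).
Sum: C(4,0)·C(7,7) + C(4,1)·C(7,6) + C(4,2)·C(7,5) = 1 + 28 + 126 = 155.

155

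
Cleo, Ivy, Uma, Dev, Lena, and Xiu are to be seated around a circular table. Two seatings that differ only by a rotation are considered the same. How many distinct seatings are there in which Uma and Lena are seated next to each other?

48

Glue Uma and Lena into a block (2 internal orders). Seating 5 units around a circle gives (4)! arrangements.
So 2 × (4)! = 2 × 24 = 48.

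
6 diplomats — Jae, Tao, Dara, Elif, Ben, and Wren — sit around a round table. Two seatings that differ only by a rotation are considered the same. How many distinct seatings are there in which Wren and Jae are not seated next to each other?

72

All circular seatings of 6 people number (5)! = 120.
Seatings with Wren beside Jae: treat them as a block with 2 internal orders, giving 2 × (4)! = 48.
Subtracting, 120 − 48 = 72.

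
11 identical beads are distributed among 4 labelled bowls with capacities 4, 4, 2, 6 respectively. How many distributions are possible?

Without the upper bounds there are C(14,3) = 364 ways to split 11 among 4 bowls.
Subtract solutions that violate a single cap (substitute x_i' = x_i − (cap_i+1)): x_1 ≥ 5 gives C(9,3) = 84; x_2 ≥ 5 gives C(9,3) = 84; x_3 ≥ 3 gives C(11,3) = 165; x_4 ≥ 7 gives C(7,3) = 35. Together 368.
Add back pairs where two caps are both exceeded: 4 + 20 + 0 + 20 + 0 + 4 = 48.
By inclusion–exclusion the count is 364 − 368 + 48 = 44.

44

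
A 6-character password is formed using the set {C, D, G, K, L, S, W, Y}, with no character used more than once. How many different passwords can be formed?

With no repetition, fill the 6 characters in order: 8 choices, then 7, down to 3.
8 × 7 × 6 × 5 × 4 × 3 = 20160.

20160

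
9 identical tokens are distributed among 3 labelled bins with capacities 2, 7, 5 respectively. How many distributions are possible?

By stars and bars, unrestricted non-negative solutions to x_1+…+x_3 = 9 number C(9+2,2) = 55.
Subtract solutions that violate a single cap (substitute x_i' = x_i − (cap_i+1)): x_1 ≥ 3 gives C(8,2) = 28; x_2 ≥ 8 gives C(3,2) = 3; x_3 ≥ 6 gives C(5,2) = 10. Together 41.
Add back pairs where two caps are both exceeded: 0 + 1 + 0 = 1.
By inclusion–exclusion the count is 55 − 41 + 1 = 15.

15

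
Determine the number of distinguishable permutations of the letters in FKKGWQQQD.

30240

FKKGWQQQD has 9 letters with K appearing twice and Q appearing 3 times.
The number of distinct arrangements is 9!/(3!·2!) = 362880/12 = 30240.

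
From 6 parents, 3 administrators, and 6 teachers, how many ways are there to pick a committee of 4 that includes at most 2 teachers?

1170

Split by how many teachers are chosen (0 through 2).
Sum: C(6,0)·C(9,4) + C(6,1)·C(9,3) + C(6,2)·C(9,2) = 126 + 504 + 540 = 1170.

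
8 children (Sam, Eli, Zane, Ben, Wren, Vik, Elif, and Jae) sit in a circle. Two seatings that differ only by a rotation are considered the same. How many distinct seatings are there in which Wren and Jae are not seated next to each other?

All circular seatings of 8 people number (7)! = 5040.
Seatings with Wren beside Jae: treat them as a block with 2 internal orders, giving 2 × (6)! = 1440.
Subtracting, 5040 − 1440 = 3600.

3600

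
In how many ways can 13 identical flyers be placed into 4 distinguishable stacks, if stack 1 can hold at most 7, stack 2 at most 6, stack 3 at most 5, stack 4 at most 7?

Without the upper bounds there are C(16,3) = 560 ways to split 13 among 4 stacks.
Subtract solutions that violate a single cap (substitute x_i' = x_i − (cap_i+1)): x_1 ≥ 8 gives C(8,3) = 56; x_2 ≥ 7 gives C(9,3) = 84; x_3 ≥ 6 gives C(10,3) = 120; x_4 ≥ 8 gives C(8,3) = 56. Together 316.
Add back pairs where two caps are both exceeded: 0 + 0 + 0 + 1 + 0 + 0 = 1.
By inclusion–exclusion the count is 560 − 316 + 1 = 245.

245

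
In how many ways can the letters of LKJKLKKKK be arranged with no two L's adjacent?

196

Total arrangements of LKJKLKKKK: 9!/(6!·2!) = 252.
If the two L's are adjacent, glue them into one block, leaving 8 items to arrange: (8)!/(6!) = 56 ways.
Hence 252 − 56 = 196.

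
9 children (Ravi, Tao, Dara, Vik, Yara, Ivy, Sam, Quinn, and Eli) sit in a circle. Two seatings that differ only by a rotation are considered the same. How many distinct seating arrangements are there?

40320

Around a circle, 9 distinct people have 9!/9 = (8)! = 40320 rotationally distinct seatings.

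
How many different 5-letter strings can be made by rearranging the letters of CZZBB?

30

Letter multiplicities in CZZBB: B×2, C×1, Z×2.
The number of distinct arrangements is 5!/(2!·2!) = 120/4 = 30.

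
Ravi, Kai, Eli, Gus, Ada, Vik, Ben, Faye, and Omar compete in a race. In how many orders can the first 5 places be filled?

15120

This is an ordered selection of 5 from 9: P(9,5).
That gives 9 × 8 × 7 × 6 × 5 = 15120.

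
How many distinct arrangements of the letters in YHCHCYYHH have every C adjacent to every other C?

Treat the 2 copies of C as a single block. The multiset to arrange is then {CC, H, H, H, H, Y, Y, Y}, 8 items in all.
That gives (8)!/(4!·3!) = 280 arrangements.

280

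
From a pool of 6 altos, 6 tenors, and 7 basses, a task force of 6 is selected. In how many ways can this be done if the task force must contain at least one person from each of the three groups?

22785

Total 6-person selections from all 19: C(19,6) = 27132.
Selections missing a whole group: no altos → C(13,6) = 1716; no tenors → C(13,6) = 1716; no basses → C(12,6) = 924.
Add back selections omitting two groups (i.e. drawn from a single group): C(6,6) + C(6,6) + C(7,6) = 9.
By inclusion–exclusion: 27132 − 4356 + 9 = 22785.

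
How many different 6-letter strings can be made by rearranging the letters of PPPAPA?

15

PPPAPA has 6 letters with A appearing twice and P appearing 4 times.
Dividing 6! = 720 by 4!·2! = 48 for the repeated letters gives 15.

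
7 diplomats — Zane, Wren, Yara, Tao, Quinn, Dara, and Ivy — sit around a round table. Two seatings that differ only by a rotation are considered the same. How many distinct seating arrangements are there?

720

Fix one person's seat to break rotational symmetry; the remaining 6 people can be arranged in (6)! = 720 ways.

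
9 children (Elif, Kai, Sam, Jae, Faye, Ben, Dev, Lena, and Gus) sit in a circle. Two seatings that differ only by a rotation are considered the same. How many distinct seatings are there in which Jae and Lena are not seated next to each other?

Without the restriction there are (8)! = 40320 seatings.
Those with Jae next to Lena: fuse the pair into one unit and seat 8 units around a circle — 2·(7)! = 10080.
Subtracting, 40320 − 10080 = 30240.

30240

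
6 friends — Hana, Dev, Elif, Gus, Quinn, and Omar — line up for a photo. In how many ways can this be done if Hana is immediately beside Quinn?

240

Glue Hana and Quinn into one block (2 internal orders), leaving 5 units to arrange in a row.
So the count is 2·(5)! = 240.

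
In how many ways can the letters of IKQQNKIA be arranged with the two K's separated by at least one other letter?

Total arrangements of IKQQNKIA: 8!/(2!·2!·2!) = 5040.
If the two K's are adjacent, glue them into one block, leaving 7 items to arrange: (7)!/(2!·2!) = 1260 ways.
Subtracting, 5040 − 1260 = 3780 arrangements keep the K's apart.

3780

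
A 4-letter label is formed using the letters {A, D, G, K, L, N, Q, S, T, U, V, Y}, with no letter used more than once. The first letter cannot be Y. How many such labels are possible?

The first letter has 12−1 = 11 choices (anything except Y).
The remaining 3 letters are filled from the other 11 symbols without repetition: 11 × 10 × 9 = 990.
Total: 11 × 990 = 10890.

10890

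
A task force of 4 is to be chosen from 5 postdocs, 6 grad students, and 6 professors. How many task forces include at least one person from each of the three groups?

1260

With no constraint there are C(17,4) = 2380 possible selections.
Subtract selections that omit an entire group: no postdocs → C(12,4) = 495; no grad students → C(11,4) = 330; no professors → C(11,4) = 330.
Add back selections omitting two groups (i.e. drawn from a single group): C(5,4) + C(6,4) + C(6,4) = 35.
By inclusion–exclusion: 2380 − 1155 + 35 = 1260.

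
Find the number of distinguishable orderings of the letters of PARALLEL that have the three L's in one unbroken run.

360

Treat the 3 copies of L as a single block. The multiset to arrange is then {LLL, A, A, E, P, R}, 6 items in all.
That gives (6)!/(2!) = 360 arrangements.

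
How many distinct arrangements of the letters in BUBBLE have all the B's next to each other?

24

Treat the 3 copies of B as a single block. The multiset to arrange is then {BBB, E, L, U}, 4 items in all.
All 4 items are distinct, so there are (4)! = 24 arrangements.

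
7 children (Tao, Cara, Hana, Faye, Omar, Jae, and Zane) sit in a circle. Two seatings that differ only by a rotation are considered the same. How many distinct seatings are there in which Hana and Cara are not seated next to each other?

480

Without the restriction there are (6)! = 720 seatings.
Those with Hana next to Cara: fuse the pair into one unit and seat 6 units around a circle — 2·(5)! = 240.
Subtracting, 720 − 240 = 480.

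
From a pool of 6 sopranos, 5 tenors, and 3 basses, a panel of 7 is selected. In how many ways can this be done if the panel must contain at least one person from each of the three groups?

3058

Unrestricted: C(14,7) = 3432 ways to pick any 7 of the 14.
Subtract selections that omit an entire group: no sopranos → C(8,7) = 8; no tenors → C(9,7) = 36; no basses → C(11,7) = 330.
Add back selections omitting two groups (i.e. drawn from a single group): C(6,7) + C(5,7) + C(3,7) = 0.
By inclusion–exclusion: 3432 − 374 + 0 = 3058.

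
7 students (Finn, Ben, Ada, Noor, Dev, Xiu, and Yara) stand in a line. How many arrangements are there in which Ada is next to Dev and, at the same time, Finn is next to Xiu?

480

Treat {Ada,Dev} as one block (2 orders) and {Finn,Xiu} as another (2 orders).
That leaves 5 units to arrange: 2 × 2 × 5! = 4 × 120 = 480.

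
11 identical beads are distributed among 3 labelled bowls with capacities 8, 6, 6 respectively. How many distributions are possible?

42

Without the upper bounds there are C(13,2) = 78 ways to split 11 among 3 bowls.
Subtract solutions that violate a single cap (substitute x_i' = x_i − (cap_i+1)): x_1 ≥ 9 gives C(4,2) = 6; x_2 ≥ 7 gives C(6,2) = 15; x_3 ≥ 7 gives C(6,2) = 15. Together 36.
No two caps can be exceeded simultaneously, so the pair terms are all 0.
By inclusion–exclusion the count is 78 − 36 + 0 = 42.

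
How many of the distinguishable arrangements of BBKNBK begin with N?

With the first slot taken by N, it remains to arrange the other 5 letters (BBKBK).
Those 5 letters have B appearing 3 times and K appearing twice, giving (5)!/(3!·2!) = 10.

10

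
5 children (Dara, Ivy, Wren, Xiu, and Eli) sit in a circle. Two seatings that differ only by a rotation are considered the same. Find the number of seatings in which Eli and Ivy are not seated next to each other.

12

All circular seatings of 5 people number (4)! = 24.
Those with Eli next to Ivy: fuse the pair into one unit and seat 4 units around a circle — 2·(3)! = 12.
Subtracting, 24 − 12 = 12.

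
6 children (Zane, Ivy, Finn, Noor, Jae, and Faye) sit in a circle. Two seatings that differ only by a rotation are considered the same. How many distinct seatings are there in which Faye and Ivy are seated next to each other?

48

Treat {Faye, Ivy} as one unit (2 internal orders) and seat the resulting 5 units around the table: (4)! circular arrangements.
So 2 × (4)! = 2 × 24 = 48.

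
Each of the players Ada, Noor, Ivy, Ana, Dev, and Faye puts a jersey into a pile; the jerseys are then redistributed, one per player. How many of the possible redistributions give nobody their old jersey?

265

This is the derangement count D_6: permutations of 6 items with no fixed point.
By inclusion–exclusion this is Σ_{j=0}^{6} (−1)^j C(6,j)·(6−j)!.
Computing: 720 − 720 + 360 − 120 + 30 − 6 + 1 = 265.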